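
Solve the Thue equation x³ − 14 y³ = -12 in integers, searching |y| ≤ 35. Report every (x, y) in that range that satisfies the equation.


The equation is x³ - 14y³ = -12. For fixed y, x³ = 14·y³ − 12, so a solution requires the RHS to be a perfect cube.
Strategy: iterate y from -35 to 35, compute RHS = 14·y³ − 12, and check whether it is a (positive or negative) perfect cube.
Check small values of y:
  y = 0: RHS = -12 is not a perfect cube.
  y = 1: RHS = 2 is not a perfect cube.
  y = -1: RHS = -26 is not a perfect cube.
  y = 2: RHS = 100 is not a perfect cube.
  y = -2: RHS = -124 is not a perfect cube.
  y = 3: RHS = 366 is not a perfect cube.
  y = -3: RHS = -390 is not a perfect cube.
Continuing the search up to |y| = 35 finds no solutions either.
No (x, y) in the scanned range satisfies the equation.

No integer solutions with |y| ≤ 35.


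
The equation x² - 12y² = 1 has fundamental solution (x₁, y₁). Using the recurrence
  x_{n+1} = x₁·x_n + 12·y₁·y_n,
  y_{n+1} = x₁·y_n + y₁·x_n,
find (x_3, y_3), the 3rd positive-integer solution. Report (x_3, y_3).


Step 1: Find the fundamental solution (x₁, y₁) of x² - 12y² = 1.
  Expand √12 as a continued fraction. a₀ = ⌊√12⌋ = 3; iterate m_{k+1} = d_k·a_k − m_k, d_{k+1} = (12 − m_{k+1}²)/d_k, a_{k+1} = ⌊(a₀ + m_{k+1})/d_{k+1}⌋ (starting m₀ = 0, d₀ = 1), with convergents p_k = a_k·p_{k-1} + p_{k-2}, q_k = a_k·q_{k-1} + q_{k-2} (p₋₁ = 1, q₋₁ = 0):
  k = 0: a₀ = 3; p₀/q₀ = 3/1; p₀² − 12·q₀² = 9 − 12 = -3.
  k = 1: m = 3, d = 3, a = ⌊(3 + 3)/3⌋ = 2; p/q = (2·3 + 1)/(2·1 + 0) = 7/2; p² − 12·q² = 49 − 48 = 1.
  The first convergent with p² − 12·q² = 1 gives the fundamental solution (x₁, y₁) = (7, 2).
Step 2: Apply the recurrence (x_{n+1}, y_{n+1}) = (x₁x_n + 12y₁y_n, x₁y_n + y₁x_n) repeatedly.
  From (x_1, y_1) = (7, 2): x_2 = 7·7 + 12·2·2 = 97; y_2 = 7·2 + 2·7 = 28.
  From (x_2, y_2) = (97, 28): x_3 = 7·97 + 12·2·28 = 1351; y_3 = 7·28 + 2·97 = 390.
Step 3: Verify x_3² - 12·y_3² = 1825201 - 1825200 = 1 (should be 1). ✓

(x_1, y_1) = (7, 2); (x_3, y_3) = (1351, 390).


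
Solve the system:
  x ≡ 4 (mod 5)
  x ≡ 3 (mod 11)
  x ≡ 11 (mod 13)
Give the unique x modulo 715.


Moduli 5, 11, 13 are pairwise coprime; by CRT there is a unique solution modulo M = 5 · 11 · 13 = 715.
Solve pairwise, accumulating the modulus:
  Start with x ≡ 4 (mod 5).
  Combine with x ≡ 3 (mod 11): since gcd(5, 11) = 1, we get a unique residue mod 55.
    Write x = 4 + 5·t and substitute into x ≡ 3 (mod 11): 5·t ≡ 3 − 4 = -1 (mod 11).
    Reduce coefficients mod 11: 5·t ≡ 10 (mod 11).
    The inverse of 5 mod 11 is 9 (since 5·9 = 45 = 4·11 + 1), so t ≡ 9·10 = 90 ≡ 2 (mod 11).
    Then x = 4 + 5·2 = 14, valid modulo lcm(5, 11) = 55: x ≡ 14 (mod 55).
  Combine with x ≡ 11 (mod 13): since gcd(55, 13) = 1, we get a unique residue mod 715.
    Write x = 14 + 55·t and substitute into x ≡ 11 (mod 13): 55·t ≡ 11 − 14 = -3 (mod 13).
    Reduce coefficients mod 13: 3·t ≡ 10 (mod 13).
    The inverse of 3 mod 13 is 9 (since 3·9 = 27 = 2·13 + 1), so t ≡ 9·10 = 90 ≡ 12 (mod 13).
    Then x = 14 + 55·12 = 674, valid modulo lcm(55, 13) = 715: x ≡ 674 (mod 715).
Verify: 674 mod 5 = 4 ✓, 674 mod 11 = 3 ✓, 674 mod 13 = 11 ✓.

x ≡ 674 (mod 715).


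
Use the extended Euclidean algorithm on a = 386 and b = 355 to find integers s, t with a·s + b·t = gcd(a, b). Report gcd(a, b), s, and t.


Euclidean algorithm on (386, 355) — divide until remainder is 0:
  386 = 1 · 355 + 31
  355 = 11 · 31 + 14
  31 = 2 · 14 + 3
  14 = 4 · 3 + 2
  3 = 1 · 2 + 1
  2 = 2 · 1 + 0
gcd(386, 355) = 1.
Track Bezout coefficients alongside the remainders: start with r₀ = 386 = a·1 + b·0 (s = 1, t = 0) and r₁ = 355 = a·0 + b·1 (s = 0, t = 1); each new remainder r_{k+1} = r_{k-1} − q_k·r_k inherits s_{k+1} = s_{k-1} − q_k·s_k, t_{k+1} = t_{k-1} − q_k·t_k, so r_k = a·s_k + b·t_k at every step:
  q = 1: r = 31, s = 1 − 1·0 = 1, t = 0 − 1·1 = -1  (check: 386·1 + 355·(-1) = 31)
  q = 11: r = 14, s = 0 − 11·1 = -11, t = 1 − 11·(-1) = 12  (check: 386·(-11) + 355·12 = 14)
  q = 2: r = 3, s = 1 − 2·(-11) = 23, t = -1 − 2·12 = -25  (check: 386·23 + 355·(-25) = 3)
  q = 4: r = 2, s = -11 − 4·23 = -103, t = 12 − 4·(-25) = 112  (check: 386·(-103) + 355·112 = 2)
  q = 1: r = 1, s = 23 − 1·(-103) = 126, t = -25 − 1·112 = -137  (check: 386·126 + 355·(-137) = 1)
The row with r = 1 (the gcd) gives the Bezout coefficients s = 126, t = -137.
Result: 386 · (126) + 355 · (-137) = 1.

gcd(386, 355) = 1; s = 126, t = -137 (check: 386·126 + 355·(-137) = 1).


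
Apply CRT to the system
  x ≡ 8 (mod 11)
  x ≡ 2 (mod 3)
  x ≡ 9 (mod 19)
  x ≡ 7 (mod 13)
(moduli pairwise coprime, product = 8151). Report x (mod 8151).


Product of moduli M = 11 · 3 · 19 · 13 = 8151.
Merge one congruence at a time:
  Start: x ≡ 8 (mod 11).
  Combine with x ≡ 2 (mod 3); new modulus lcm = 33.
    Write x = 8 + 11·t and substitute into x ≡ 2 (mod 3): 11·t ≡ 2 − 8 = -6 (mod 3).
    Reduce coefficients mod 3: 2·t ≡ 0 (mod 3).
    The inverse of 2 mod 3 is 2 (since 2·2 = 4 = 1·3 + 1), so t ≡ 2·0 = 0 ≡ 0 (mod 3).
    Then x = 8 + 11·0 = 8, valid modulo lcm(11, 3) = 33: x ≡ 8 (mod 33).
  Combine with x ≡ 9 (mod 19); new modulus lcm = 627.
    Write x = 8 + 33·t and substitute into x ≡ 9 (mod 19): 33·t ≡ 9 − 8 = 1 (mod 19).
    Reduce coefficients mod 19: 14·t ≡ 1 (mod 19).
    The inverse of 14 mod 19 is 15 (since 14·15 = 210 = 11·19 + 1), so t ≡ 15·1 = 15 ≡ 15 (mod 19).
    Then x = 8 + 33·15 = 503, valid modulo lcm(33, 19) = 627: x ≡ 503 (mod 627).
  Combine with x ≡ 7 (mod 13); new modulus lcm = 8151.
    Write x = 503 + 627·t and substitute into x ≡ 7 (mod 13): 627·t ≡ 7 − 503 = -496 (mod 13).
    Reduce coefficients mod 13: 3·t ≡ 11 (mod 13).
    The inverse of 3 mod 13 is 9 (since 3·9 = 27 = 2·13 + 1), so t ≡ 9·11 = 99 ≡ 8 (mod 13).
    Then x = 503 + 627·8 = 5519, valid modulo lcm(627, 13) = 8151: x ≡ 5519 (mod 8151).
Verify against each original: 5519 mod 11 = 8, 5519 mod 3 = 2, 5519 mod 19 = 9, 5519 mod 13 = 7.

x ≡ 5519 (mod 8151).


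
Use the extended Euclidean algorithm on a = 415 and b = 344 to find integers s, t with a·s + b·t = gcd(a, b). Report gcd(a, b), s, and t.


Euclidean algorithm on (415, 344) — divide until remainder is 0:
  415 = 1 · 344 + 71
  344 = 4 · 71 + 60
  71 = 1 · 60 + 11
  60 = 5 · 11 + 5
  11 = 2 · 5 + 1
  5 = 5 · 1 + 0
gcd(415, 344) = 1.
Track Bezout coefficients alongside the remainders: start with r₀ = 415 = a·1 + b·0 (s = 1, t = 0) and r₁ = 344 = a·0 + b·1 (s = 0, t = 1); each new remainder r_{k+1} = r_{k-1} − q_k·r_k inherits s_{k+1} = s_{k-1} − q_k·s_k, t_{k+1} = t_{k-1} − q_k·t_k, so r_k = a·s_k + b·t_k at every step:
  q = 1: r = 71, s = 1 − 1·0 = 1, t = 0 − 1·1 = -1  (check: 415·1 + 344·(-1) = 71)
  q = 4: r = 60, s = 0 − 4·1 = -4, t = 1 − 4·(-1) = 5  (check: 415·(-4) + 344·5 = 60)
  q = 1: r = 11, s = 1 − 1·(-4) = 5, t = -1 − 1·5 = -6  (check: 415·5 + 344·(-6) = 11)
  q = 5: r = 5, s = -4 − 5·5 = -29, t = 5 − 5·(-6) = 35  (check: 415·(-29) + 344·35 = 5)
  q = 2: r = 1, s = 5 − 2·(-29) = 63, t = -6 − 2·35 = -76  (check: 415·63 + 344·(-76) = 1)
The row with r = 1 (the gcd) gives the Bezout coefficients s = 63, t = -76.
Result: 415 · (63) + 344 · (-76) = 1.

gcd(415, 344) = 1; s = 63, t = -76 (check: 415·63 + 344·(-76) = 1).


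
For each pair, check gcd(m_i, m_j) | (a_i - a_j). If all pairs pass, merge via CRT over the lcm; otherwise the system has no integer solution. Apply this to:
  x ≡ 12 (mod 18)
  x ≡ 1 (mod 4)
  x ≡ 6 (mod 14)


Moduli 18, 4, 14 are not pairwise coprime, so CRT works modulo lcm(m_i) when all pairwise compatibility conditions hold.
Pairwise compatibility: gcd(m_i, m_j) must divide a_i - a_j for every pair.
Merge one congruence at a time:
  Start: x ≡ 12 (mod 18).
  Combine with x ≡ 1 (mod 4): gcd(18, 4) = 2, and 1 - 12 = -11 is NOT divisible by 2.
    ⇒ system is inconsistent (no integer solution).

No solution (the system is inconsistent).


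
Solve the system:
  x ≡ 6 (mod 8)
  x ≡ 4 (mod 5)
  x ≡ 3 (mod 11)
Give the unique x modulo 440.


Moduli 8, 5, 11 are pairwise coprime; by CRT there is a unique solution modulo M = 8 · 5 · 11 = 440.
Solve pairwise, accumulating the modulus:
  Start with x ≡ 6 (mod 8).
  Combine with x ≡ 4 (mod 5): since gcd(8, 5) = 1, we get a unique residue mod 40.
    Write x = 6 + 8·t and substitute into x ≡ 4 (mod 5): 8·t ≡ 4 − 6 = -2 (mod 5).
    Reduce coefficients mod 5: 3·t ≡ 3 (mod 5).
    The inverse of 3 mod 5 is 2 (since 3·2 = 6 = 1·5 + 1), so t ≡ 2·3 = 6 ≡ 1 (mod 5).
    Then x = 6 + 8·1 = 14, valid modulo lcm(8, 5) = 40: x ≡ 14 (mod 40).
  Combine with x ≡ 3 (mod 11): since gcd(40, 11) = 1, we get a unique residue mod 440.
    Write x = 14 + 40·t and substitute into x ≡ 3 (mod 11): 40·t ≡ 3 − 14 = -11 (mod 11).
    Reduce coefficients mod 11: 7·t ≡ 0 (mod 11).
    The inverse of 7 mod 11 is 8 (since 7·8 = 56 = 5·11 + 1), so t ≡ 8·0 = 0 ≡ 0 (mod 11).
    Then x = 14 + 40·0 = 14, valid modulo lcm(40, 11) = 440: x ≡ 14 (mod 440).
Verify: 14 mod 8 = 6 ✓, 14 mod 5 = 4 ✓, 14 mod 11 = 3 ✓.

x ≡ 14 (mod 440).


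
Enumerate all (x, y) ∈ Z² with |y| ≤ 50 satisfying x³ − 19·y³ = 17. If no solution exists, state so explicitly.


The equation is x³ - 19y³ = 17. For fixed y, x³ = 19·y³ + 17, so a solution requires the RHS to be a perfect cube.
Strategy: iterate y from -50 to 50, compute RHS = 19·y³ + 17, and check whether it is a (positive or negative) perfect cube.
Check small values of y:
  y = 0: RHS = 17 is not a perfect cube.
  y = 1: RHS = 36 is not a perfect cube.
  y = -1: RHS = -2 is not a perfect cube.
  y = 2: RHS = 169 is not a perfect cube.
  y = -2: RHS = -135 is not a perfect cube.
  y = 3: RHS = 530 is not a perfect cube.
  y = -3: RHS = -496 is not a perfect cube.
Continuing the search up to |y| = 50 finds no solutions either.
No (x, y) in the scanned range satisfies the equation.

No integer solutions with |y| ≤ 50.


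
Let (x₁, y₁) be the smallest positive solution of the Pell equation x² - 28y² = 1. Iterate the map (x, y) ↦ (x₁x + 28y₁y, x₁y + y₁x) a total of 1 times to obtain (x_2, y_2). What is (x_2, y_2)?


Step 1: Find the fundamental solution (x₁, y₁) of x² - 28y² = 1.
  Expand √28 as a continued fraction. a₀ = ⌊√28⌋ = 5; iterate m_{k+1} = d_k·a_k − m_k, d_{k+1} = (28 − m_{k+1}²)/d_k, a_{k+1} = ⌊(a₀ + m_{k+1})/d_{k+1}⌋ (starting m₀ = 0, d₀ = 1), with convergents p_k = a_k·p_{k-1} + p_{k-2}, q_k = a_k·q_{k-1} + q_{k-2} (p₋₁ = 1, q₋₁ = 0):
  k = 0: a₀ = 5; p₀/q₀ = 5/1; p₀² − 28·q₀² = 25 − 28 = -3.
  k = 1: m = 5, d = 3, a = ⌊(5 + 5)/3⌋ = 3; p/q = (3·5 + 1)/(3·1 + 0) = 16/3; p² − 28·q² = 256 − 252 = 4.
  k = 2: m = 4, d = 4, a = ⌊(5 + 4)/4⌋ = 2; p/q = (2·16 + 5)/(2·3 + 1) = 37/7; p² − 28·q² = 1369 − 1372 = -3.
  k = 3: m = 4, d = 3, a = ⌊(5 + 4)/3⌋ = 3; p/q = (3·37 + 16)/(3·7 + 3) = 127/24; p² − 28·q² = 16129 − 16128 = 1.
  The first convergent with p² − 28·q² = 1 gives the fundamental solution (x₁, y₁) = (127, 24).
Step 2: Apply the recurrence (x_{n+1}, y_{n+1}) = (x₁x_n + 28y₁y_n, x₁y_n + y₁x_n) repeatedly.
  From (x_1, y_1) = (127, 24): x_2 = 127·127 + 28·24·24 = 32257; y_2 = 127·24 + 24·127 = 6096.
Step 3: Verify x_2² - 28·y_2² = 1040514049 - 1040514048 = 1 (should be 1). ✓

(x_1, y_1) = (127, 24); (x_2, y_2) = (32257, 6096).


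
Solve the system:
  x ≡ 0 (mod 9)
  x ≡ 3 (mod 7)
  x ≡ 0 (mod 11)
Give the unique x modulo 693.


Moduli 9, 7, 11 are pairwise coprime; by CRT there is a unique solution modulo M = 9 · 7 · 11 = 693.
Solve pairwise, accumulating the modulus:
  Start with x ≡ 0 (mod 9).
  Combine with x ≡ 3 (mod 7): since gcd(9, 7) = 1, we get a unique residue mod 63.
    Write x = 0 + 9·t and substitute into x ≡ 3 (mod 7): 9·t ≡ 3 − 0 = 3 (mod 7).
    Reduce coefficients mod 7: 2·t ≡ 3 (mod 7).
    The inverse of 2 mod 7 is 4 (since 2·4 = 8 = 1·7 + 1), so t ≡ 4·3 = 12 ≡ 5 (mod 7).
    Then x = 0 + 9·5 = 45, valid modulo lcm(9, 7) = 63: x ≡ 45 (mod 63).
  Combine with x ≡ 0 (mod 11): since gcd(63, 11) = 1, we get a unique residue mod 693.
    Write x = 45 + 63·t and substitute into x ≡ 0 (mod 11): 63·t ≡ 0 − 45 = -45 (mod 11).
    Reduce coefficients mod 11: 8·t ≡ 10 (mod 11).
    The inverse of 8 mod 11 is 7 (since 8·7 = 56 = 5·11 + 1), so t ≡ 7·10 = 70 ≡ 4 (mod 11).
    Then x = 45 + 63·4 = 297, valid modulo lcm(63, 11) = 693: x ≡ 297 (mod 693).
Verify: 297 mod 9 = 0 ✓, 297 mod 7 = 3 ✓, 297 mod 11 = 0 ✓.

x ≡ 297 (mod 693).


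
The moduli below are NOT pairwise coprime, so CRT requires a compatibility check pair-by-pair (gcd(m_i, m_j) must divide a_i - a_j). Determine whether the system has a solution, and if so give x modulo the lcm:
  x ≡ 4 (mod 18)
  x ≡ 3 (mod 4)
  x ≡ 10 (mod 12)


Moduli 18, 4, 12 are not pairwise coprime, so CRT works modulo lcm(m_i) when all pairwise compatibility conditions hold.
Pairwise compatibility: gcd(m_i, m_j) must divide a_i - a_j for every pair.
Merge one congruence at a time:
  Start: x ≡ 4 (mod 18).
  Combine with x ≡ 3 (mod 4): gcd(18, 4) = 2, and 3 - 4 = -1 is NOT divisible by 2.
    ⇒ system is inconsistent (no integer solution).

No solution (the system is inconsistent).


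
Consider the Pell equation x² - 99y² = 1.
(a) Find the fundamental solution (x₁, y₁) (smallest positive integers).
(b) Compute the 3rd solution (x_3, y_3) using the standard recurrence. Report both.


Step 1: Find the fundamental solution (x₁, y₁) of x² - 99y² = 1.
  Expand √99 as a continued fraction. a₀ = ⌊√99⌋ = 9; iterate m_{k+1} = d_k·a_k − m_k, d_{k+1} = (99 − m_{k+1}²)/d_k, a_{k+1} = ⌊(a₀ + m_{k+1})/d_{k+1}⌋ (starting m₀ = 0, d₀ = 1), with convergents p_k = a_k·p_{k-1} + p_{k-2}, q_k = a_k·q_{k-1} + q_{k-2} (p₋₁ = 1, q₋₁ = 0):
  k = 0: a₀ = 9; p₀/q₀ = 9/1; p₀² − 99·q₀² = 81 − 99 = -18.
  k = 1: m = 9, d = 18, a = ⌊(9 + 9)/18⌋ = 1; p/q = (1·9 + 1)/(1·1 + 0) = 10/1; p² − 99·q² = 100 − 99 = 1.
  The first convergent with p² − 99·q² = 1 gives the fundamental solution (x₁, y₁) = (10, 1).
Step 2: Apply the recurrence (x_{n+1}, y_{n+1}) = (x₁x_n + 99y₁y_n, x₁y_n + y₁x_n) repeatedly.
  From (x_1, y_1) = (10, 1): x_2 = 10·10 + 99·1·1 = 199; y_2 = 10·1 + 1·10 = 20.
  From (x_2, y_2) = (199, 20): x_3 = 10·199 + 99·1·20 = 3970; y_3 = 10·20 + 1·199 = 399.
Step 3: Verify x_3² - 99·y_3² = 15760900 - 15760899 = 1 (should be 1). ✓

(x_1, y_1) = (10, 1); (x_3, y_3) = (3970, 399).


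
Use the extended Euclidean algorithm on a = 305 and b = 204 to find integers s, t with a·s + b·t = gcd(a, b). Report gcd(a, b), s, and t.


Euclidean algorithm on (305, 204) — divide until remainder is 0:
  305 = 1 · 204 + 101
  204 = 2 · 101 + 2
  101 = 50 · 2 + 1
  2 = 2 · 1 + 0
gcd(305, 204) = 1.
Track Bezout coefficients alongside the remainders: start with r₀ = 305 = a·1 + b·0 (s = 1, t = 0) and r₁ = 204 = a·0 + b·1 (s = 0, t = 1); each new remainder r_{k+1} = r_{k-1} − q_k·r_k inherits s_{k+1} = s_{k-1} − q_k·s_k, t_{k+1} = t_{k-1} − q_k·t_k, so r_k = a·s_k + b·t_k at every step:
  q = 1: r = 101, s = 1 − 1·0 = 1, t = 0 − 1·1 = -1  (check: 305·1 + 204·(-1) = 101)
  q = 2: r = 2, s = 0 − 2·1 = -2, t = 1 − 2·(-1) = 3  (check: 305·(-2) + 204·3 = 2)
  q = 50: r = 1, s = 1 − 50·(-2) = 101, t = -1 − 50·3 = -151  (check: 305·101 + 204·(-151) = 1)
The row with r = 1 (the gcd) gives the Bezout coefficients s = 101, t = -151.
Result: 305 · (101) + 204 · (-151) = 1.

gcd(305, 204) = 1; s = 101, t = -151 (check: 305·101 + 204·(-151) = 1).


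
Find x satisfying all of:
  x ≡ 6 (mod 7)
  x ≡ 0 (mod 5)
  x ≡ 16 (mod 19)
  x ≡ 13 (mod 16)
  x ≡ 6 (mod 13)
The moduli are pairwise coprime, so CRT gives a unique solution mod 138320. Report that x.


Product of moduli M = 7 · 5 · 19 · 16 · 13 = 138320.
Merge one congruence at a time:
  Start: x ≡ 6 (mod 7).
  Combine with x ≡ 0 (mod 5); new modulus lcm = 35.
    Write x = 6 + 7·t and substitute into x ≡ 0 (mod 5): 7·t ≡ 0 − 6 = -6 (mod 5).
    Reduce coefficients mod 5: 2·t ≡ 4 (mod 5).
    The inverse of 2 mod 5 is 3 (since 2·3 = 6 = 1·5 + 1), so t ≡ 3·4 = 12 ≡ 2 (mod 5).
    Then x = 6 + 7·2 = 20, valid modulo lcm(7, 5) = 35: x ≡ 20 (mod 35).
  Combine with x ≡ 16 (mod 19); new modulus lcm = 665.
    Write x = 20 + 35·t and substitute into x ≡ 16 (mod 19): 35·t ≡ 16 − 20 = -4 (mod 19).
    Reduce coefficients mod 19: 16·t ≡ 15 (mod 19).
    The inverse of 16 mod 19 is 6 (since 16·6 = 96 = 5·19 + 1), so t ≡ 6·15 = 90 ≡ 14 (mod 19).
    Then x = 20 + 35·14 = 510, valid modulo lcm(35, 19) = 665: x ≡ 510 (mod 665).
  Combine with x ≡ 13 (mod 16); new modulus lcm = 10640.
    Write x = 510 + 665·t and substitute into x ≡ 13 (mod 16): 665·t ≡ 13 − 510 = -497 (mod 16).
    Reduce coefficients mod 16: 9·t ≡ 15 (mod 16).
    The inverse of 9 mod 16 is 9 (since 9·9 = 81 = 5·16 + 1), so t ≡ 9·15 = 135 ≡ 7 (mod 16).
    Then x = 510 + 665·7 = 5165, valid modulo lcm(665, 16) = 10640: x ≡ 5165 (mod 10640).
  Combine with x ≡ 6 (mod 13); new modulus lcm = 138320.
    Write x = 5165 + 10640·t and substitute into x ≡ 6 (mod 13): 10640·t ≡ 6 − 5165 = -5159 (mod 13).
    Reduce coefficients mod 13: 6·t ≡ 2 (mod 13).
    The inverse of 6 mod 13 is 11 (since 6·11 = 66 = 5·13 + 1), so t ≡ 11·2 = 22 ≡ 9 (mod 13).
    Then x = 5165 + 10640·9 = 100925, valid modulo lcm(10640, 13) = 138320: x ≡ 100925 (mod 138320).
Verify against each original: 100925 mod 7 = 6, 100925 mod 5 = 0, 100925 mod 19 = 16, 100925 mod 16 = 13, 100925 mod 13 = 6.

x ≡ 100925 (mod 138320).


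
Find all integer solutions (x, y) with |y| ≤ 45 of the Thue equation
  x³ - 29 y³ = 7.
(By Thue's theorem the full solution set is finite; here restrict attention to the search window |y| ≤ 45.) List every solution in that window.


The equation is x³ - 29y³ = 7. For fixed y, x³ = 29·y³ + 7, so a solution requires the RHS to be a perfect cube.
Strategy: iterate y from -45 to 45, compute RHS = 29·y³ + 7, and check whether it is a (positive or negative) perfect cube.
Check small values of y:
  y = 0: RHS = 7 is not a perfect cube.
  y = 1: RHS = 36 is not a perfect cube.
  y = -1: RHS = -22 is not a perfect cube.
  y = 2: RHS = 239 is not a perfect cube.
  y = -2: RHS = -225 is not a perfect cube.
  y = 3: RHS = 790 is not a perfect cube.
  y = -3: RHS = -776 is not a perfect cube.
Continuing the search up to |y| = 45 finds no solutions either.
No (x, y) in the scanned range satisfies the equation.

No integer solutions with |y| ≤ 45.


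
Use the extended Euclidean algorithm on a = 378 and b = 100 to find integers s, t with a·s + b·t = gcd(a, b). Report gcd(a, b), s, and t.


Euclidean algorithm on (378, 100) — divide until remainder is 0:
  378 = 3 · 100 + 78
  100 = 1 · 78 + 22
  78 = 3 · 22 + 12
  22 = 1 · 12 + 10
  12 = 1 · 10 + 2
  10 = 5 · 2 + 0
gcd(378, 100) = 2.
Track Bezout coefficients alongside the remainders: start with r₀ = 378 = a·1 + b·0 (s = 1, t = 0) and r₁ = 100 = a·0 + b·1 (s = 0, t = 1); each new remainder r_{k+1} = r_{k-1} − q_k·r_k inherits s_{k+1} = s_{k-1} − q_k·s_k, t_{k+1} = t_{k-1} − q_k·t_k, so r_k = a·s_k + b·t_k at every step:
  q = 3: r = 78, s = 1 − 3·0 = 1, t = 0 − 3·1 = -3  (check: 378·1 + 100·(-3) = 78)
  q = 1: r = 22, s = 0 − 1·1 = -1, t = 1 − 1·(-3) = 4  (check: 378·(-1) + 100·4 = 22)
  q = 3: r = 12, s = 1 − 3·(-1) = 4, t = -3 − 3·4 = -15  (check: 378·4 + 100·(-15) = 12)
  q = 1: r = 10, s = -1 − 1·4 = -5, t = 4 − 1·(-15) = 19  (check: 378·(-5) + 100·19 = 10)
  q = 1: r = 2, s = 4 − 1·(-5) = 9, t = -15 − 1·19 = -34  (check: 378·9 + 100·(-34) = 2)
The row with r = 2 (the gcd) gives the Bezout coefficients s = 9, t = -34.
Result: 378 · (9) + 100 · (-34) = 2.

gcd(378, 100) = 2; s = 9, t = -34 (check: 378·9 + 100·(-34) = 2).


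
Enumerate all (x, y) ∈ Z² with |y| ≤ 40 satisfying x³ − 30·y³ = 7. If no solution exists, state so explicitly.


The equation is x³ - 30y³ = 7. For fixed y, x³ = 30·y³ + 7, so a solution requires the RHS to be a perfect cube.
Strategy: iterate y from -40 to 40, compute RHS = 30·y³ + 7, and check whether it is a (positive or negative) perfect cube.
Check small values of y:
  y = 0: RHS = 7 is not a perfect cube.
  y = 1: RHS = 37 is not a perfect cube.
  y = -1: RHS = -23 is not a perfect cube.
  y = 2: RHS = 247 is not a perfect cube.
  y = -2: RHS = -233 is not a perfect cube.
  y = 3: RHS = 817 is not a perfect cube.
  y = -3: RHS = -803 is not a perfect cube.
Continuing the search up to |y| = 40 finds no solutions either.
No (x, y) in the scanned range satisfies the equation.

No integer solutions with |y| ≤ 40.


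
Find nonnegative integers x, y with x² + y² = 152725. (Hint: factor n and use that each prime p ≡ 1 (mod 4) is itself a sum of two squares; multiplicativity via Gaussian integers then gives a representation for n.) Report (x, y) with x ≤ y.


Step 1: Factor n = 152725 = 5^2 · 41 · 149.
Step 2: Check the mod-4 condition on each prime factor: 5 ≡ 1 (mod 4), exponent 2; 41 ≡ 1 (mod 4), exponent 1; 149 ≡ 1 (mod 4), exponent 1.
All primes ≡ 3 (mod 4) appear to even exponent (or don't appear), so by the two-squares theorem n IS expressible as a sum of two squares.
Step 3: Build a representation. Group n = k² · m with k = 5 and m = 41 · 149 = 6109 (a product of primes ≡ 1 (mod 4)); a representation of m scales to one of n via (k·x)² + (k·y)² = k²(x² + y²). Each prime p ≡ 1 (mod 4) is itself a sum of two squares; find a² by testing p − a² for a perfect square:
  41: 41 − 1² = 40, 41 − 2² = 37, 41 − 3² = 32, 41 − 4² = 25 = 5² ⇒ 41 = 4² + 5².
  149: 149 − 1² = 148, 149 − 2² = 145, 149 − 3² = 140, 149 − 4² = 133, 149 − 5² = 124, 149 − 6² = 113, 149 − 7² = 100 = 10² ⇒ 149 = 7² + 10².
  Combine using the Brahmagupta–Fibonacci identity (a² + b²)(c² + d²) = (ac − bd)² + (ad + bc)² = (ac + bd)² + (ad − bc)²:
  41 · 149 = 6109: from (4² + 5²)(7² + 10²), take (4·7 − 5·10, 4·10 + 5·7) = (28 − 50, 40 + 35) = (-22, 75); dropping signs (only squares matter) gives (22, 75); check 22² + 75² = 484 + 5625 = 6109 ✓.
  Scale by k = 5: (5·22, 5·75) = (110, 375).
Step 4: Order so x ≤ y and verify: 110² + 375² = 12100 + 140625 = 152725 = n. ✓

n = 152725 = 110² + 375² (one valid representation with x ≤ y).


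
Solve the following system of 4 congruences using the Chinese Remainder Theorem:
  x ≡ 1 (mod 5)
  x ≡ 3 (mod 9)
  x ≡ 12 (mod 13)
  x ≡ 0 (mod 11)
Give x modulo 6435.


Product of moduli M = 5 · 9 · 13 · 11 = 6435.
Merge one congruence at a time:
  Start: x ≡ 1 (mod 5).
  Combine with x ≡ 3 (mod 9); new modulus lcm = 45.
    Write x = 1 + 5·t and substitute into x ≡ 3 (mod 9): 5·t ≡ 3 − 1 = 2 (mod 9).
    The inverse of 5 mod 9 is 2 (since 5·2 = 10 = 1·9 + 1), so t ≡ 2·2 = 4 ≡ 4 (mod 9).
    Then x = 1 + 5·4 = 21, valid modulo lcm(5, 9) = 45: x ≡ 21 (mod 45).
  Combine with x ≡ 12 (mod 13); new modulus lcm = 585.
    Write x = 21 + 45·t and substitute into x ≡ 12 (mod 13): 45·t ≡ 12 − 21 = -9 (mod 13).
    Reduce coefficients mod 13: 6·t ≡ 4 (mod 13).
    The inverse of 6 mod 13 is 11 (since 6·11 = 66 = 5·13 + 1), so t ≡ 11·4 = 44 ≡ 5 (mod 13).
    Then x = 21 + 45·5 = 246, valid modulo lcm(45, 13) = 585: x ≡ 246 (mod 585).
  Combine with x ≡ 0 (mod 11); new modulus lcm = 6435.
    Write x = 246 + 585·t and substitute into x ≡ 0 (mod 11): 585·t ≡ 0 − 246 = -246 (mod 11).
    Reduce coefficients mod 11: 2·t ≡ 7 (mod 11).
    The inverse of 2 mod 11 is 6 (since 2·6 = 12 = 1·11 + 1), so t ≡ 6·7 = 42 ≡ 9 (mod 11).
    Then x = 246 + 585·9 = 5511, valid modulo lcm(585, 11) = 6435: x ≡ 5511 (mod 6435).
Verify against each original: 5511 mod 5 = 1, 5511 mod 9 = 3, 5511 mod 13 = 12, 5511 mod 11 = 0.

x ≡ 5511 (mod 6435).


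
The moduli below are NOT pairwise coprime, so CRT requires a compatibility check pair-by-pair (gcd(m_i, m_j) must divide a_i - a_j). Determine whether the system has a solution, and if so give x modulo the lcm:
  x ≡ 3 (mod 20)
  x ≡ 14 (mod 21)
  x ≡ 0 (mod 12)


Moduli 20, 21, 12 are not pairwise coprime, so CRT works modulo lcm(m_i) when all pairwise compatibility conditions hold.
Pairwise compatibility: gcd(m_i, m_j) must divide a_i - a_j for every pair.
Merge one congruence at a time:
  Start: x ≡ 3 (mod 20).
  Combine with x ≡ 14 (mod 21): gcd(20, 21) = 1; 14 - 3 = 11, which IS divisible by 1, so compatible.
    Write x = 3 + 20·t and substitute into x ≡ 14 (mod 21): 20·t ≡ 14 − 3 = 11 (mod 21).
    The inverse of 20 mod 21 is 20 (since 20·20 = 400 = 19·21 + 1), so t ≡ 20·11 = 220 ≡ 10 (mod 21).
    Then x = 3 + 20·10 = 203, valid modulo lcm(20, 21) = 420: x ≡ 203 (mod 420).
  Combine with x ≡ 0 (mod 12): gcd(420, 12) = 12, and 0 - 203 = -203 is NOT divisible by 12.
    ⇒ system is inconsistent (no integer solution).

No solution (the system is inconsistent).


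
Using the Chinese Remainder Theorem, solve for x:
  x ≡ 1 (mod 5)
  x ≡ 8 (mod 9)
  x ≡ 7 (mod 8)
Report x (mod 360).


Moduli 5, 9, 8 are pairwise coprime; by CRT there is a unique solution modulo M = 5 · 9 · 8 = 360.
Solve pairwise, accumulating the modulus:
  Start with x ≡ 1 (mod 5).
  Combine with x ≡ 8 (mod 9): since gcd(5, 9) = 1, we get a unique residue mod 45.
    Write x = 1 + 5·t and substitute into x ≡ 8 (mod 9): 5·t ≡ 8 − 1 = 7 (mod 9).
    The inverse of 5 mod 9 is 2 (since 5·2 = 10 = 1·9 + 1), so t ≡ 2·7 = 14 ≡ 5 (mod 9).
    Then x = 1 + 5·5 = 26, valid modulo lcm(5, 9) = 45: x ≡ 26 (mod 45).
  Combine with x ≡ 7 (mod 8): since gcd(45, 8) = 1, we get a unique residue mod 360.
    Write x = 26 + 45·t and substitute into x ≡ 7 (mod 8): 45·t ≡ 7 − 26 = -19 (mod 8).
    Reduce coefficients mod 8: 5·t ≡ 5 (mod 8).
    The inverse of 5 mod 8 is 5 (since 5·5 = 25 = 3·8 + 1), so t ≡ 5·5 = 25 ≡ 1 (mod 8).
    Then x = 26 + 45·1 = 71, valid modulo lcm(45, 8) = 360: x ≡ 71 (mod 360).
Verify: 71 mod 5 = 1 ✓, 71 mod 9 = 8 ✓, 71 mod 8 = 7 ✓.

x ≡ 71 (mod 360).


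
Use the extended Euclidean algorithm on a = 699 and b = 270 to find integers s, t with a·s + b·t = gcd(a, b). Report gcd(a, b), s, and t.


Euclidean algorithm on (699, 270) — divide until remainder is 0:
  699 = 2 · 270 + 159
  270 = 1 · 159 + 111
  159 = 1 · 111 + 48
  111 = 2 · 48 + 15
  48 = 3 · 15 + 3
  15 = 5 · 3 + 0
gcd(699, 270) = 3.
Track Bezout coefficients alongside the remainders: start with r₀ = 699 = a·1 + b·0 (s = 1, t = 0) and r₁ = 270 = a·0 + b·1 (s = 0, t = 1); each new remainder r_{k+1} = r_{k-1} − q_k·r_k inherits s_{k+1} = s_{k-1} − q_k·s_k, t_{k+1} = t_{k-1} − q_k·t_k, so r_k = a·s_k + b·t_k at every step:
  q = 2: r = 159, s = 1 − 2·0 = 1, t = 0 − 2·1 = -2  (check: 699·1 + 270·(-2) = 159)
  q = 1: r = 111, s = 0 − 1·1 = -1, t = 1 − 1·(-2) = 3  (check: 699·(-1) + 270·3 = 111)
  q = 1: r = 48, s = 1 − 1·(-1) = 2, t = -2 − 1·3 = -5  (check: 699·2 + 270·(-5) = 48)
  q = 2: r = 15, s = -1 − 2·2 = -5, t = 3 − 2·(-5) = 13  (check: 699·(-5) + 270·13 = 15)
  q = 3: r = 3, s = 2 − 3·(-5) = 17, t = -5 − 3·13 = -44  (check: 699·17 + 270·(-44) = 3)
The row with r = 3 (the gcd) gives the Bezout coefficients s = 17, t = -44.
Result: 699 · (17) + 270 · (-44) = 3.

gcd(699, 270) = 3; s = 17, t = -44 (check: 699·17 + 270·(-44) = 3).


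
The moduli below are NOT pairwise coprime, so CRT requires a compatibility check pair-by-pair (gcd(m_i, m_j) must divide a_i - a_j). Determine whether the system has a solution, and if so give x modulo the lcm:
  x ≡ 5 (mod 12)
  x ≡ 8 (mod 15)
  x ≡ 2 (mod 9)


Moduli 12, 15, 9 are not pairwise coprime, so CRT works modulo lcm(m_i) when all pairwise compatibility conditions hold.
Pairwise compatibility: gcd(m_i, m_j) must divide a_i - a_j for every pair.
Merge one congruence at a time:
  Start: x ≡ 5 (mod 12).
  Combine with x ≡ 8 (mod 15): gcd(12, 15) = 3; 8 - 5 = 3, which IS divisible by 3, so compatible.
    Write x = 5 + 12·t and substitute into x ≡ 8 (mod 15): 12·t ≡ 8 − 5 = 3 (mod 15).
    Divide the congruence (and modulus) by g = 3: 4·t ≡ 1 (mod 5).
    The inverse of 4 mod 5 is 4 (since 4·4 = 16 = 3·5 + 1), so t ≡ 4·1 = 4 ≡ 4 (mod 5).
    Then x = 5 + 12·4 = 53, valid modulo lcm(12, 15) = 60: x ≡ 53 (mod 60).
  Combine with x ≡ 2 (mod 9): gcd(60, 9) = 3; 2 - 53 = -51, which IS divisible by 3, so compatible.
    Write x = 53 + 60·t and substitute into x ≡ 2 (mod 9): 60·t ≡ 2 − 53 = -51 (mod 9).
    Divide the congruence (and modulus) by g = 3: 20·t ≡ -17 (mod 3).
    Reduce coefficients mod 3: 2·t ≡ 1 (mod 3).
    The inverse of 2 mod 3 is 2 (since 2·2 = 4 = 1·3 + 1), so t ≡ 2·1 = 2 ≡ 2 (mod 3).
    Then x = 53 + 60·2 = 173, valid modulo lcm(60, 9) = 180: x ≡ 173 (mod 180).
Verify: 173 mod 12 = 5, 173 mod 15 = 8, 173 mod 9 = 2.

x ≡ 173 (mod 180).


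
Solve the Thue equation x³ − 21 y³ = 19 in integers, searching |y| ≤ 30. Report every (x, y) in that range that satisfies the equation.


The equation is x³ - 21y³ = 19. For fixed y, x³ = 21·y³ + 19, so a solution requires the RHS to be a perfect cube.
Strategy: iterate y from -30 to 30, compute RHS = 21·y³ + 19, and check whether it is a (positive or negative) perfect cube.
Check small values of y:
  y = 0: RHS = 19 is not a perfect cube.
  y = 1: RHS = 40 is not a perfect cube.
  y = -1: RHS = -2 is not a perfect cube.
  y = 2: RHS = 187 is not a perfect cube.
  y = -2: RHS = -149 is not a perfect cube.
  y = 3: RHS = 586 is not a perfect cube.
  y = -3: RHS = -548 is not a perfect cube.
Continuing the search up to |y| = 30 finds no solutions either.
No (x, y) in the scanned range satisfies the equation.

No integer solutions with |y| ≤ 30.


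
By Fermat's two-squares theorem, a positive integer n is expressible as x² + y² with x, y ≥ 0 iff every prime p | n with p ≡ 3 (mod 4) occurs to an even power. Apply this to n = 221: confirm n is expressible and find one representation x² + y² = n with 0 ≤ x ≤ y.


Step 1: Factor n = 221 = 13 · 17.
Step 2: Check the mod-4 condition on each prime factor: 13 ≡ 1 (mod 4), exponent 1; 17 ≡ 1 (mod 4), exponent 1.
All primes ≡ 3 (mod 4) appear to even exponent (or don't appear), so by the two-squares theorem n IS expressible as a sum of two squares.
Step 3: Build a representation. Here n = 13 · 17 is a product of primes ≡ 1 (mod 4). Each prime p ≡ 1 (mod 4) is itself a sum of two squares; find a² by testing p − a² for a perfect square:
  13: 13 − 1² = 12, 13 − 2² = 9 = 3² ⇒ 13 = 2² + 3².
  17: 17 − 1² = 16 = 4² ⇒ 17 = 1² + 4².
  Combine using the Brahmagupta–Fibonacci identity (a² + b²)(c² + d²) = (ac − bd)² + (ad + bc)² = (ac + bd)² + (ad − bc)²:
  13 · 17 = 221: from (2² + 3²)(1² + 4²), take (2·1 − 3·4, 2·4 + 3·1) = (2 − 12, 8 + 3) = (-10, 11); dropping signs (only squares matter) gives (10, 11); check 10² + 11² = 100 + 121 = 221 ✓.
Step 4: Order so x ≤ y and verify: 10² + 11² = 100 + 121 = 221 = n. ✓

n = 221 = 10² + 11² (one valid representation with x ≤ y).


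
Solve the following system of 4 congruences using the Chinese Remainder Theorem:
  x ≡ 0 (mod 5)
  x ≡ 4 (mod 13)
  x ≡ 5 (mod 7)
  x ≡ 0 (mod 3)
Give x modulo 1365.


Product of moduli M = 5 · 13 · 7 · 3 = 1365.
Merge one congruence at a time:
  Start: x ≡ 0 (mod 5).
  Combine with x ≡ 4 (mod 13); new modulus lcm = 65.
    Write x = 0 + 5·t and substitute into x ≡ 4 (mod 13): 5·t ≡ 4 − 0 = 4 (mod 13).
    The inverse of 5 mod 13 is 8 (since 5·8 = 40 = 3·13 + 1), so t ≡ 8·4 = 32 ≡ 6 (mod 13).
    Then x = 0 + 5·6 = 30, valid modulo lcm(5, 13) = 65: x ≡ 30 (mod 65).
  Combine with x ≡ 5 (mod 7); new modulus lcm = 455.
    Write x = 30 + 65·t and substitute into x ≡ 5 (mod 7): 65·t ≡ 5 − 30 = -25 (mod 7).
    Reduce coefficients mod 7: 2·t ≡ 3 (mod 7).
    The inverse of 2 mod 7 is 4 (since 2·4 = 8 = 1·7 + 1), so t ≡ 4·3 = 12 ≡ 5 (mod 7).
    Then x = 30 + 65·5 = 355, valid modulo lcm(65, 7) = 455: x ≡ 355 (mod 455).
  Combine with x ≡ 0 (mod 3); new modulus lcm = 1365.
    Write x = 355 + 455·t and substitute into x ≡ 0 (mod 3): 455·t ≡ 0 − 355 = -355 (mod 3).
    Reduce coefficients mod 3: 2·t ≡ 2 (mod 3).
    The inverse of 2 mod 3 is 2 (since 2·2 = 4 = 1·3 + 1), so t ≡ 2·2 = 4 ≡ 1 (mod 3).
    Then x = 355 + 455·1 = 810, valid modulo lcm(455, 3) = 1365: x ≡ 810 (mod 1365).
Verify against each original: 810 mod 5 = 0, 810 mod 13 = 4, 810 mod 7 = 5, 810 mod 3 = 0.

x ≡ 810 (mod 1365).


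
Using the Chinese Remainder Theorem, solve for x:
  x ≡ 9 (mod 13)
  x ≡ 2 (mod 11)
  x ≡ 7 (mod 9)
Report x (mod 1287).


Moduli 13, 11, 9 are pairwise coprime; by CRT there is a unique solution modulo M = 13 · 11 · 9 = 1287.
Solve pairwise, accumulating the modulus:
  Start with x ≡ 9 (mod 13).
  Combine with x ≡ 2 (mod 11): since gcd(13, 11) = 1, we get a unique residue mod 143.
    Write x = 9 + 13·t and substitute into x ≡ 2 (mod 11): 13·t ≡ 2 − 9 = -7 (mod 11).
    Reduce coefficients mod 11: 2·t ≡ 4 (mod 11).
    The inverse of 2 mod 11 is 6 (since 2·6 = 12 = 1·11 + 1), so t ≡ 6·4 = 24 ≡ 2 (mod 11).
    Then x = 9 + 13·2 = 35, valid modulo lcm(13, 11) = 143: x ≡ 35 (mod 143).
  Combine with x ≡ 7 (mod 9): since gcd(143, 9) = 1, we get a unique residue mod 1287.
    Write x = 35 + 143·t and substitute into x ≡ 7 (mod 9): 143·t ≡ 7 − 35 = -28 (mod 9).
    Reduce coefficients mod 9: 8·t ≡ 8 (mod 9).
    The inverse of 8 mod 9 is 8 (since 8·8 = 64 = 7·9 + 1), so t ≡ 8·8 = 64 ≡ 1 (mod 9).
    Then x = 35 + 143·1 = 178, valid modulo lcm(143, 9) = 1287: x ≡ 178 (mod 1287).
Verify: 178 mod 13 = 9 ✓, 178 mod 11 = 2 ✓, 178 mod 9 = 7 ✓.

x ≡ 178 (mod 1287).


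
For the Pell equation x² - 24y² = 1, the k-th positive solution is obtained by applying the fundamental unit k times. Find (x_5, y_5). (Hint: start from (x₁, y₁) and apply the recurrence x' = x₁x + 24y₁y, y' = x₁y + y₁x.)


Step 1: Find the fundamental solution (x₁, y₁) of x² - 24y² = 1.
  Expand √24 as a continued fraction. a₀ = ⌊√24⌋ = 4; iterate m_{k+1} = d_k·a_k − m_k, d_{k+1} = (24 − m_{k+1}²)/d_k, a_{k+1} = ⌊(a₀ + m_{k+1})/d_{k+1}⌋ (starting m₀ = 0, d₀ = 1), with convergents p_k = a_k·p_{k-1} + p_{k-2}, q_k = a_k·q_{k-1} + q_{k-2} (p₋₁ = 1, q₋₁ = 0):
  k = 0: a₀ = 4; p₀/q₀ = 4/1; p₀² − 24·q₀² = 16 − 24 = -8.
  k = 1: m = 4, d = 8, a = ⌊(4 + 4)/8⌋ = 1; p/q = (1·4 + 1)/(1·1 + 0) = 5/1; p² − 24·q² = 25 − 24 = 1.
  The first convergent with p² − 24·q² = 1 gives the fundamental solution (x₁, y₁) = (5, 1).
Step 2: Apply the recurrence (x_{n+1}, y_{n+1}) = (x₁x_n + 24y₁y_n, x₁y_n + y₁x_n) repeatedly.
  From (x_1, y_1) = (5, 1): x_2 = 5·5 + 24·1·1 = 49; y_2 = 5·1 + 1·5 = 10.
  From (x_2, y_2) = (49, 10): x_3 = 5·49 + 24·1·10 = 485; y_3 = 5·10 + 1·49 = 99.
  From (x_3, y_3) = (485, 99): x_4 = 5·485 + 24·1·99 = 4801; y_4 = 5·99 + 1·485 = 980.
  From (x_4, y_4) = (4801, 980): x_5 = 5·4801 + 24·1·980 = 47525; y_5 = 5·980 + 1·4801 = 9701.
Step 3: Verify x_5² - 24·y_5² = 2258625625 - 2258625624 = 1 (should be 1). ✓

(x_1, y_1) = (5, 1); (x_5, y_5) = (47525, 9701).


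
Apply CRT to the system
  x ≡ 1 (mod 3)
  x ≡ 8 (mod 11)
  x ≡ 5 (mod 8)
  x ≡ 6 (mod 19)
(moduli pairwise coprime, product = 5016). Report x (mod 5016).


Product of moduli M = 3 · 11 · 8 · 19 = 5016.
Merge one congruence at a time:
  Start: x ≡ 1 (mod 3).
  Combine with x ≡ 8 (mod 11); new modulus lcm = 33.
    Write x = 1 + 3·t and substitute into x ≡ 8 (mod 11): 3·t ≡ 8 − 1 = 7 (mod 11).
    The inverse of 3 mod 11 is 4 (since 3·4 = 12 = 1·11 + 1), so t ≡ 4·7 = 28 ≡ 6 (mod 11).
    Then x = 1 + 3·6 = 19, valid modulo lcm(3, 11) = 33: x ≡ 19 (mod 33).
  Combine with x ≡ 5 (mod 8); new modulus lcm = 264.
    Write x = 19 + 33·t and substitute into x ≡ 5 (mod 8): 33·t ≡ 5 − 19 = -14 (mod 8).
    Reduce coefficients mod 8: 1·t ≡ 2 (mod 8).
    So t ≡ 2 (mod 8).
    Then x = 19 + 33·2 = 85, valid modulo lcm(33, 8) = 264: x ≡ 85 (mod 264).
  Combine with x ≡ 6 (mod 19); new modulus lcm = 5016.
    Write x = 85 + 264·t and substitute into x ≡ 6 (mod 19): 264·t ≡ 6 − 85 = -79 (mod 19).
    Reduce coefficients mod 19: 17·t ≡ 16 (mod 19).
    The inverse of 17 mod 19 is 9 (since 17·9 = 153 = 8·19 + 1), so t ≡ 9·16 = 144 ≡ 11 (mod 19).
    Then x = 85 + 264·11 = 2989, valid modulo lcm(264, 19) = 5016: x ≡ 2989 (mod 5016).
Verify against each original: 2989 mod 3 = 1, 2989 mod 11 = 8, 2989 mod 8 = 5, 2989 mod 19 = 6.

x ≡ 2989 (mod 5016).


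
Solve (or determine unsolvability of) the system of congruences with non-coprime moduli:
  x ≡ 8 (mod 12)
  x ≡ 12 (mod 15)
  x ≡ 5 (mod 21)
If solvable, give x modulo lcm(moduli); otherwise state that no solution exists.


Moduli 12, 15, 21 are not pairwise coprime, so CRT works modulo lcm(m_i) when all pairwise compatibility conditions hold.
Pairwise compatibility: gcd(m_i, m_j) must divide a_i - a_j for every pair.
Merge one congruence at a time:
  Start: x ≡ 8 (mod 12).
  Combine with x ≡ 12 (mod 15): gcd(12, 15) = 3, and 12 - 8 = 4 is NOT divisible by 3.
    ⇒ system is inconsistent (no integer solution).

No solution (the system is inconsistent).


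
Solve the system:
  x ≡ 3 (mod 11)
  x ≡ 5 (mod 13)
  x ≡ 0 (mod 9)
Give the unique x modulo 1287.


Moduli 11, 13, 9 are pairwise coprime; by CRT there is a unique solution modulo M = 11 · 13 · 9 = 1287.
Solve pairwise, accumulating the modulus:
  Start with x ≡ 3 (mod 11).
  Combine with x ≡ 5 (mod 13): since gcd(11, 13) = 1, we get a unique residue mod 143.
    Write x = 3 + 11·t and substitute into x ≡ 5 (mod 13): 11·t ≡ 5 − 3 = 2 (mod 13).
    The inverse of 11 mod 13 is 6 (since 11·6 = 66 = 5·13 + 1), so t ≡ 6·2 = 12 ≡ 12 (mod 13).
    Then x = 3 + 11·12 = 135, valid modulo lcm(11, 13) = 143: x ≡ 135 (mod 143).
  Combine with x ≡ 0 (mod 9): since gcd(143, 9) = 1, we get a unique residue mod 1287.
    Write x = 135 + 143·t and substitute into x ≡ 0 (mod 9): 143·t ≡ 0 − 135 = -135 (mod 9).
    Reduce coefficients mod 9: 8·t ≡ 0 (mod 9).
    The inverse of 8 mod 9 is 8 (since 8·8 = 64 = 7·9 + 1), so t ≡ 8·0 = 0 ≡ 0 (mod 9).
    Then x = 135 + 143·0 = 135, valid modulo lcm(143, 9) = 1287: x ≡ 135 (mod 1287).
Verify: 135 mod 11 = 3 ✓, 135 mod 13 = 5 ✓, 135 mod 9 = 0 ✓.

x ≡ 135 (mod 1287).


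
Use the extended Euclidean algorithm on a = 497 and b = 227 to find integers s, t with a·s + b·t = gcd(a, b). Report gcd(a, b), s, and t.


Euclidean algorithm on (497, 227) — divide until remainder is 0:
  497 = 2 · 227 + 43
  227 = 5 · 43 + 12
  43 = 3 · 12 + 7
  12 = 1 · 7 + 5
  7 = 1 · 5 + 2
  5 = 2 · 2 + 1
  2 = 2 · 1 + 0
gcd(497, 227) = 1.
Track Bezout coefficients alongside the remainders: start with r₀ = 497 = a·1 + b·0 (s = 1, t = 0) and r₁ = 227 = a·0 + b·1 (s = 0, t = 1); each new remainder r_{k+1} = r_{k-1} − q_k·r_k inherits s_{k+1} = s_{k-1} − q_k·s_k, t_{k+1} = t_{k-1} − q_k·t_k, so r_k = a·s_k + b·t_k at every step:
  q = 2: r = 43, s = 1 − 2·0 = 1, t = 0 − 2·1 = -2  (check: 497·1 + 227·(-2) = 43)
  q = 5: r = 12, s = 0 − 5·1 = -5, t = 1 − 5·(-2) = 11  (check: 497·(-5) + 227·11 = 12)
  q = 3: r = 7, s = 1 − 3·(-5) = 16, t = -2 − 3·11 = -35  (check: 497·16 + 227·(-35) = 7)
  q = 1: r = 5, s = -5 − 1·16 = -21, t = 11 − 1·(-35) = 46  (check: 497·(-21) + 227·46 = 5)
  q = 1: r = 2, s = 16 − 1·(-21) = 37, t = -35 − 1·46 = -81  (check: 497·37 + 227·(-81) = 2)
  q = 2: r = 1, s = -21 − 2·37 = -95, t = 46 − 2·(-81) = 208  (check: 497·(-95) + 227·208 = 1)
The row with r = 1 (the gcd) gives the Bezout coefficients s = -95, t = 208.
Result: 497 · (-95) + 227 · (208) = 1.

gcd(497, 227) = 1; s = -95, t = 208 (check: 497·(-95) + 227·208 = 1).
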